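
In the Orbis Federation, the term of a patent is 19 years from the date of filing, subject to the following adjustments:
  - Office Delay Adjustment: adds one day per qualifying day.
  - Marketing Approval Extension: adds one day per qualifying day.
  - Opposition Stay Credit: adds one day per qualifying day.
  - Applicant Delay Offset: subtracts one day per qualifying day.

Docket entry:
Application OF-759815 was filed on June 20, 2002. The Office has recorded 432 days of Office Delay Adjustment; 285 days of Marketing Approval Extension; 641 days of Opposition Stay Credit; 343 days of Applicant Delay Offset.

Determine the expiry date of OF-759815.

Base term: filing date + 19 years → 20 June 2021.
Office Delay Adjustment: +432 days → 26 August 2022.
Marketing Approval Extension: +285 days → 7 June 2023.
Opposition Stay Credit: +641 days → 9 March 2025.
Applicant Delay Offset: −343 days → 31 March 2024.

2024-03-31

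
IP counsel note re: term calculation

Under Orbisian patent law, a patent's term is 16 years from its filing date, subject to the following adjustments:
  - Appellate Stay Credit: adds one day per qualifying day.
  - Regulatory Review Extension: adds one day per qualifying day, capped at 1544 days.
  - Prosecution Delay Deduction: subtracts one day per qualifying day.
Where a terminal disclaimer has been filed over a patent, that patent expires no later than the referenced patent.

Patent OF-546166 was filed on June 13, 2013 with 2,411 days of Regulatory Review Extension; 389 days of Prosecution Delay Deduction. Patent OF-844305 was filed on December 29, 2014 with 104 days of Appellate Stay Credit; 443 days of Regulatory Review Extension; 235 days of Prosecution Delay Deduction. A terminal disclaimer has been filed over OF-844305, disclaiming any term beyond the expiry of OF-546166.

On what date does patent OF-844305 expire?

November 6, 2031

Natural term of OF-844305:
  Base: filing + 16 years → 29 December 2030.
  Appellate Stay Credit: +104 days → 12 April 2031.
  Regulatory Review Extension: 443 days (within the 1544-day cap) → +443 days → 28 June 2032.
  Prosecution Delay Deduction: −235 days → 6 November 2031.
Expiry of referenced patent OF-546166:
  Base: filing + 16 years → 13 June 2029.
  Regulatory Review Extension: 2411 days claimed exceeds the 1544-day cap, so +1544 days → 4 September 2033.
  Prosecution Delay Deduction: −389 days → 11 August 2032.
Terminal disclaimer: OF-844305 expires on the earlier of 6 November 2031 and 11 August 2032.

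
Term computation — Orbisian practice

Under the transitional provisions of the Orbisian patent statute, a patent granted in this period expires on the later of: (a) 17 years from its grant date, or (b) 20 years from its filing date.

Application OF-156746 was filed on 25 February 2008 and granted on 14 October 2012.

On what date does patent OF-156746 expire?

(a) grant + 17 years → 14 October 2029.
(b) filing + 20 years → 25 February 2028.
Later of the two: 14 October 2029.

October 14, 2029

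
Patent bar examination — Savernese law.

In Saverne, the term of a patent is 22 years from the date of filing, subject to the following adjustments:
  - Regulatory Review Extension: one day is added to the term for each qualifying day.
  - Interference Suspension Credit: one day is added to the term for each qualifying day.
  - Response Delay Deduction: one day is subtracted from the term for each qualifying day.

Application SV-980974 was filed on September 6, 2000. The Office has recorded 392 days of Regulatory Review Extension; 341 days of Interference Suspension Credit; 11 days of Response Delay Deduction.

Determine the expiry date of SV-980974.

2024-08-28

Base term: filing date + 22 years → 6 September 2022.
Regulatory Review Extension: +392 days → 3 October 2023.
Interference Suspension Credit: +341 days → 8 September 2024.
Response Delay Deduction: −11 days → 28 August 2024.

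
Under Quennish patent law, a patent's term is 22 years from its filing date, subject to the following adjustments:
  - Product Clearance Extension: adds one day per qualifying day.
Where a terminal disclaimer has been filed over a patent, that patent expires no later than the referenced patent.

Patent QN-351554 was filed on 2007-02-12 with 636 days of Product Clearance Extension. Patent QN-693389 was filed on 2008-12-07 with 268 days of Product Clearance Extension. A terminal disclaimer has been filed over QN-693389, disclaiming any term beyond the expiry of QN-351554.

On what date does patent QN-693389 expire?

2030-11-10

Natural term of QN-693389:
  Base: filing + 22 years → 7 December 2030.
  Product Clearance Extension: +268 days → 1 September 2031.
Expiry of referenced patent QN-351554:
  Base: filing + 22 years → 12 February 2029.
  Product Clearance Extension: +636 days → 10 November 2030.
Terminal disclaimer: QN-693389 expires on the earlier of 1 September 2031 and 10 November 2030.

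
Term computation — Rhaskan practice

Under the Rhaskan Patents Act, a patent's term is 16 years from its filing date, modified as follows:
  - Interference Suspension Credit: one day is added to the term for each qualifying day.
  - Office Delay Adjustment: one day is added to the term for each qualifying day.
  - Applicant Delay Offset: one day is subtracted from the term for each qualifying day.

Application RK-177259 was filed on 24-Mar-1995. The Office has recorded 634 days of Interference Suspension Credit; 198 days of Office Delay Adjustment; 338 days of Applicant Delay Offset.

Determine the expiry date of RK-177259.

2012-07-30

Base term: filing date + 16 years → 24 March 2011.
Interference Suspension Credit: +634 days → 17 December 2012.
Office Delay Adjustment: +198 days → 3 July 2013.
Applicant Delay Offset: −338 days → 30 July 2012.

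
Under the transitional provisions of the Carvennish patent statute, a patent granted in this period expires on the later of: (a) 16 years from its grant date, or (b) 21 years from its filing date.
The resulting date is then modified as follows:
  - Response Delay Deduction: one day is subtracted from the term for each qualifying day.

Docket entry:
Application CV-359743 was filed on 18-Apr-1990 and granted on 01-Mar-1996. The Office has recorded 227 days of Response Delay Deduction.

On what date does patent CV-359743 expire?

July 18, 2011

(a) grant + 16 years → 1 March 2012.
(b) filing + 21 years → 18 April 2011.
Later of the two: 1 March 2012.
Response Delay Deduction: −227 days → 18 July 2011.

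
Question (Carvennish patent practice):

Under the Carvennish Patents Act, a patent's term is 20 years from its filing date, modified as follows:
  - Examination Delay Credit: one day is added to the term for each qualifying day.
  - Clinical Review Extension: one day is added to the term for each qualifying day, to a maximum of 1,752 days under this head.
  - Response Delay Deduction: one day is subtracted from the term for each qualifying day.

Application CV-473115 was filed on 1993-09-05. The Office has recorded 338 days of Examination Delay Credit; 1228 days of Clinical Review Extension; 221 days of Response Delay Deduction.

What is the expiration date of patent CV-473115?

Base term: filing date + 20 years → 5 September 2013.
Examination Delay Credit: +338 days → 9 August 2014.
Clinical Review Extension: 1228 days (within the 1752-day cap) → +1228 days → 19 December 2017.
Response Delay Deduction: −221 days → 12 May 2017.

May 12, 2017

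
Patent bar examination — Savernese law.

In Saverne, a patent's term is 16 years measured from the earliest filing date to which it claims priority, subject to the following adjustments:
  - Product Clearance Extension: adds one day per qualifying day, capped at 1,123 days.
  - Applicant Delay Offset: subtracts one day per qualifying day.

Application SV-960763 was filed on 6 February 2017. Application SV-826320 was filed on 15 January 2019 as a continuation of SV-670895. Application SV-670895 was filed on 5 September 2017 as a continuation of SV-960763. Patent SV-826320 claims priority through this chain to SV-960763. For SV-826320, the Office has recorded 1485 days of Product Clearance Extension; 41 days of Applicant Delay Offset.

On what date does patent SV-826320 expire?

Earliest priority filing: 6 February 2017.
Base term: 6 February 2017 + 16 years → 6 February 2033.
Product Clearance Extension: 1485 days claimed exceeds the 1123-day cap, so +1123 days → 5 March 2036.
Applicant Delay Offset: −41 days → 24 January 2036.

2036-01-24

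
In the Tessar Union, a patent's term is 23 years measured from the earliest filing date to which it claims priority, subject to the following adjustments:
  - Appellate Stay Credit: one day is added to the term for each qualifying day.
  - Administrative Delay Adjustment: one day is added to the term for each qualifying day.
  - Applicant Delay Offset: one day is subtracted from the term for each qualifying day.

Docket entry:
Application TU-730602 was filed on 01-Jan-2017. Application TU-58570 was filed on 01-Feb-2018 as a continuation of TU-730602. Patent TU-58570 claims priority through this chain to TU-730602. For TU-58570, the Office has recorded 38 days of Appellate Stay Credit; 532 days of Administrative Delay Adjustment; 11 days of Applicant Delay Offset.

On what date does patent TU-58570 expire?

Earliest priority filing: 1 January 2017.
Base term: 1 January 2017 + 23 years → 1 January 2040.
Appellate Stay Credit: +38 days → 8 February 2040.
Administrative Delay Adjustment: +532 days → 24 July 2041.
Applicant Delay Offset: −11 days → 13 July 2041.

July 13, 2041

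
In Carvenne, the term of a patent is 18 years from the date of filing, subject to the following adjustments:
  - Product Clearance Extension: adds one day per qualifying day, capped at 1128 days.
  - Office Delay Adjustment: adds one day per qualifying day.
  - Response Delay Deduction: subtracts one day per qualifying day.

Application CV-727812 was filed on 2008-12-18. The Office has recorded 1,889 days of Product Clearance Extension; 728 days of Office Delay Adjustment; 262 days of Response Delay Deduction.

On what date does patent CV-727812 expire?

Base term: filing date + 18 years → 18 December 2026.
Product Clearance Extension: 1889 days claimed exceeds the 1128-day cap, so +1128 days → 19 January 2030.
Office Delay Adjustment: +728 days → 17 January 2032.
Response Delay Deduction: −262 days → 30 April 2031.

2031-04-30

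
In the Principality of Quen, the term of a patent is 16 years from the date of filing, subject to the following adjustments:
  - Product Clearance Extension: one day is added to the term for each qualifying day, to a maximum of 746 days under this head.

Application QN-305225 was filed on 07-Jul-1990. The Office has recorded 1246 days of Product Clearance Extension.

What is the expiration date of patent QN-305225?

Base term: filing date + 16 years → 7 July 2006.
Product Clearance Extension: 1246 days claimed exceeds the 746-day cap, so +746 days → 22 July 2008.

July 22, 2008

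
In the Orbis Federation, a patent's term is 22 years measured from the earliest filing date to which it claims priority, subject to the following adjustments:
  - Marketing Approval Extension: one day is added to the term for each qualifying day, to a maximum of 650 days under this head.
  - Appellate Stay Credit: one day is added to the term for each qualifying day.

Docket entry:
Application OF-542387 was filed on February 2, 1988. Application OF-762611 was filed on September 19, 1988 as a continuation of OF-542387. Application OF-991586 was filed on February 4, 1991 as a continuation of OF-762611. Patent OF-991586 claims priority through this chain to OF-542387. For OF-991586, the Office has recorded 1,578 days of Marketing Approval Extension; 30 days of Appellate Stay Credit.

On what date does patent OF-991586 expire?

December 14, 2011

Earliest priority filing: 2 February 1988.
Base term: 2 February 1988 + 22 years → 2 February 2010.
Marketing Approval Extension: 1578 days claimed exceeds the 650-day cap, so +650 days → 14 November 2011.
Appellate Stay Credit: +30 days → 14 December 2011.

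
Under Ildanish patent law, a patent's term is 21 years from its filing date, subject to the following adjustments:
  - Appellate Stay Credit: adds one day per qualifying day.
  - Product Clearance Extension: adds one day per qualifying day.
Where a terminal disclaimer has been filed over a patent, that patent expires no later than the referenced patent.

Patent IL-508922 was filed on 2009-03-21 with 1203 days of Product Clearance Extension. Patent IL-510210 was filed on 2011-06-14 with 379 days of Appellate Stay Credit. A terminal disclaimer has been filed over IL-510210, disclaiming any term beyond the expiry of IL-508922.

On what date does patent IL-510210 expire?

Natural term of IL-510210:
  Base: filing + 21 years → 14 June 2032.
  Appellate Stay Credit: +379 days → 28 June 2033.
Expiry of referenced patent IL-508922:
  Base: filing + 21 years → 21 March 2030.
  Product Clearance Extension: +1203 days → 6 July 2033.
Terminal disclaimer: IL-510210 expires on the earlier of 28 June 2033 and 6 July 2033.

2033-06-28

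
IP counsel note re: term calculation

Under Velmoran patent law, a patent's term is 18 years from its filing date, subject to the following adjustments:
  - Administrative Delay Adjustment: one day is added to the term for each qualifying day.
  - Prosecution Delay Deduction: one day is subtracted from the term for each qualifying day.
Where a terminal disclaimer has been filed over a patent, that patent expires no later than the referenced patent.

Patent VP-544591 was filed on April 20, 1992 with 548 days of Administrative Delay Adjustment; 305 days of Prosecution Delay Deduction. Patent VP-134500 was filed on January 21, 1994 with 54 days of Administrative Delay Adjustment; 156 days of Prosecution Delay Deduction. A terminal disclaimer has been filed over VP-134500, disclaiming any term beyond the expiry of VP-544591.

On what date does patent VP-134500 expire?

2010-12-19

Natural term of VP-134500:
  Base: filing + 18 years → 21 January 2012.
  Administrative Delay Adjustment: +54 days → 15 March 2012.
  Prosecution Delay Deduction: −156 days → 11 October 2011.
Expiry of referenced patent VP-544591:
  Base: filing + 18 years → 20 April 2010.
  Administrative Delay Adjustment: +548 days → 20 October 2011.
  Prosecution Delay Deduction: −305 days → 19 December 2010.
Terminal disclaimer: VP-134500 expires on the earlier of 11 October 2011 and 19 December 2010.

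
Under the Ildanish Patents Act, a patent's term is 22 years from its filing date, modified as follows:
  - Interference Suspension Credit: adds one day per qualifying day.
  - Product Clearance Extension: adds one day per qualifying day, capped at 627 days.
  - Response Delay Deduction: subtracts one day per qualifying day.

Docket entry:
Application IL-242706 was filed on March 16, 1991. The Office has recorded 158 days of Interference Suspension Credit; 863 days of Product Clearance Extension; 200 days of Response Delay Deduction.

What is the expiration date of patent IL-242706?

Base term: filing date + 22 years → 16 March 2013.
Interference Suspension Credit: +158 days → 21 August 2013.
Product Clearance Extension: 863 days claimed exceeds the 627-day cap, so +627 days → 10 May 2015.
Response Delay Deduction: −200 days → 22 October 2014.

2014-10-22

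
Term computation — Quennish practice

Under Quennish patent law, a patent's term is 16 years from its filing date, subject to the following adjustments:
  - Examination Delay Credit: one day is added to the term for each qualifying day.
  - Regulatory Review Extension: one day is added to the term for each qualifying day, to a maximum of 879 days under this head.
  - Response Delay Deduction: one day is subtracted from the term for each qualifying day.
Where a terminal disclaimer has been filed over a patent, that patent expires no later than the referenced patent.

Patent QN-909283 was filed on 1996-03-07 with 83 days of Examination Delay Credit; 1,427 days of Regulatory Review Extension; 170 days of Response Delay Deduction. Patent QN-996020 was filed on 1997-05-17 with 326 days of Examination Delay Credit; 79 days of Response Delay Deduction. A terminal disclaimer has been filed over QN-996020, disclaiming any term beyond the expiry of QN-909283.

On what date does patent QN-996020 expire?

Natural term of QN-996020:
  Base: filing + 16 years → 17 May 2013.
  Examination Delay Credit: +326 days → 8 April 2014.
  Response Delay Deduction: −79 days → 19 January 2014.
Expiry of referenced patent QN-909283:
  Base: filing + 16 years → 7 March 2012.
  Examination Delay Credit: +83 days → 29 May 2012.
  Regulatory Review Extension: 1427 days claimed exceeds the 879-day cap, so +879 days → 25 October 2014.
  Response Delay Deduction: −170 days → 8 May 2014.
Terminal disclaimer: QN-996020 expires on the earlier of 19 January 2014 and 8 May 2014.

January 19, 2014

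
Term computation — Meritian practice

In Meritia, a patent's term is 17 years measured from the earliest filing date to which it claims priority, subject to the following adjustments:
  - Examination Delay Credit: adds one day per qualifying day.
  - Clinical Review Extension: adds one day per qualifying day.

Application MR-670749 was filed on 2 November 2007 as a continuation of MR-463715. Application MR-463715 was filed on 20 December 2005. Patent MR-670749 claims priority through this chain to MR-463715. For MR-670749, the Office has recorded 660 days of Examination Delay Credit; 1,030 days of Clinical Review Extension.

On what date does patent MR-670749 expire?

2027-08-06

Earliest priority filing: 20 December 2005.
Base term: 20 December 2005 + 17 years → 20 December 2022.
Examination Delay Credit: +660 days → 10 October 2024.
Clinical Review Extension: +1030 days → 6 August 2027.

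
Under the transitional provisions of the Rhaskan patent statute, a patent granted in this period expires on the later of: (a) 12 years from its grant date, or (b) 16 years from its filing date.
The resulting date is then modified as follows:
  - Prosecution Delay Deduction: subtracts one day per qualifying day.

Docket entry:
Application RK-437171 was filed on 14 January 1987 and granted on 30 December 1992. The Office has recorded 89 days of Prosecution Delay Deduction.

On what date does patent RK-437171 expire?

(a) grant + 12 years → 30 December 2004.
(b) filing + 16 years → 14 January 2003.
Later of the two: 30 December 2004.
Prosecution Delay Deduction: −89 days → 2 October 2004.

2004-10-02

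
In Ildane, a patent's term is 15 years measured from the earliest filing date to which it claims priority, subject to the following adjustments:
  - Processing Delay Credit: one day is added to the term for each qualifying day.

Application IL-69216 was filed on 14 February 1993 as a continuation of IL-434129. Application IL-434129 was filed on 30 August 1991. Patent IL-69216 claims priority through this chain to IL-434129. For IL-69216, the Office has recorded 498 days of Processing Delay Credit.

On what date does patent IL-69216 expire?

Earliest priority filing: 30 August 1991.
Base term: 30 August 1991 + 15 years → 30 August 2006.
Processing Delay Credit: +498 days → 10 January 2008.

January 10, 2008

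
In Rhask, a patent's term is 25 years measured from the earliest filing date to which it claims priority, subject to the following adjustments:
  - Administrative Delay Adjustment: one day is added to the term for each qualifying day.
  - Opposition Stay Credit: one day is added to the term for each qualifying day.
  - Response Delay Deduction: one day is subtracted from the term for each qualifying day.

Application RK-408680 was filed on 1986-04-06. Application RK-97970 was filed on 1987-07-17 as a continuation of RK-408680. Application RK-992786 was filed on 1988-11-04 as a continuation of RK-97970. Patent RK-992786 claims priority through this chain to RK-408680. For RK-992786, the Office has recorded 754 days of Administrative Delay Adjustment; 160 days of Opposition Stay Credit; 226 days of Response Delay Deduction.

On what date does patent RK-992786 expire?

February 22, 2013

Earliest priority filing: 6 April 1986.
Base term: 6 April 1986 + 25 years → 6 April 2011.
Administrative Delay Adjustment: +754 days → 29 April 2013.
Opposition Stay Credit: +160 days → 6 October 2013.
Response Delay Deduction: −226 days → 22 February 2013.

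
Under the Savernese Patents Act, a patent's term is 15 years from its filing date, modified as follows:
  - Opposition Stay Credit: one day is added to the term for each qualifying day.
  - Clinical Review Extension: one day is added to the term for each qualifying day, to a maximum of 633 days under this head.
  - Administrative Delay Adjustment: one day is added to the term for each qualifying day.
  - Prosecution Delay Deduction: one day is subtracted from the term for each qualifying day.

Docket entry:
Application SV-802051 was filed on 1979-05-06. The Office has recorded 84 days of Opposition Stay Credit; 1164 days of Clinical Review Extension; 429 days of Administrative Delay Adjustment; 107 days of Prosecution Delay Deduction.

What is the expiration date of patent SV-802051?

Base term: filing date + 15 years → 6 May 1994.
Opposition Stay Credit: +84 days → 29 July 1994.
Clinical Review Extension: 1164 days claimed exceeds the 633-day cap, so +633 days → 22 April 1996.
Administrative Delay Adjustment: +429 days → 25 June 1997.
Prosecution Delay Deduction: −107 days → 10 March 1997.

1997-03-10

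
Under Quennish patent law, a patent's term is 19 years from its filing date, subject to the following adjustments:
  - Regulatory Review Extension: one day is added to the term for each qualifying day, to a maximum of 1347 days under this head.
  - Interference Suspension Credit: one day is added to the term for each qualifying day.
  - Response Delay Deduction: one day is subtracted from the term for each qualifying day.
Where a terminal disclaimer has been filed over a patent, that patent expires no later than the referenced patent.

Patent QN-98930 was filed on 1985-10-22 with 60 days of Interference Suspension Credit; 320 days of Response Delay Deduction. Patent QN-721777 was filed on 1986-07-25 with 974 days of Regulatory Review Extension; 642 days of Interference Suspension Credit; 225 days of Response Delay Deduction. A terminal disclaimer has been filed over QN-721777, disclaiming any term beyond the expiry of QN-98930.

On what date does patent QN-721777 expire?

February 5, 2004

Natural term of QN-721777:
  Base: filing + 19 years → 25 July 2005.
  Regulatory Review Extension: 974 days (within the 1347-day cap) → +974 days → 25 March 2008.
  Interference Suspension Credit: +642 days → 27 December 2009.
  Response Delay Deduction: −225 days → 16 May 2009.
Expiry of referenced patent QN-98930:
  Base: filing + 19 years → 22 October 2004.
  Interference Suspension Credit: +60 days → 21 December 2004.
  Response Delay Deduction: −320 days → 5 February 2004.
Terminal disclaimer: QN-721777 expires on the earlier of 16 May 2009 and 5 February 2004.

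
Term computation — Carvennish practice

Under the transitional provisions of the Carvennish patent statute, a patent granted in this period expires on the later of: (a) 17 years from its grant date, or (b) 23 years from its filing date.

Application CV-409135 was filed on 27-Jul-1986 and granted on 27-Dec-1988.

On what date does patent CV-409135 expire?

(a) grant + 17 years → 27 December 2005.
(b) filing + 23 years → 27 July 2009.
Later of the two: 27 July 2009.

2009-07-27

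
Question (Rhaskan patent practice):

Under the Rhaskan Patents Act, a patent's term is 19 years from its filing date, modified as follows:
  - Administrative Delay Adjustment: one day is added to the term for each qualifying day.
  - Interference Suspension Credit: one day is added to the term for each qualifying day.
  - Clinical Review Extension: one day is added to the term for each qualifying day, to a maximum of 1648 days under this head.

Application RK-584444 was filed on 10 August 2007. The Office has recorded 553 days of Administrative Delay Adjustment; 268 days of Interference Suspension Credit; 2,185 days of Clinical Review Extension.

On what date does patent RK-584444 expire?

Base term: filing date + 19 years → 10 August 2026.
Administrative Delay Adjustment: +553 days → 14 February 2028.
Interference Suspension Credit: +268 days → 8 November 2028.
Clinical Review Extension: 2185 days claimed exceeds the 1648-day cap, so +1648 days → 14 May 2033.

May 14, 2033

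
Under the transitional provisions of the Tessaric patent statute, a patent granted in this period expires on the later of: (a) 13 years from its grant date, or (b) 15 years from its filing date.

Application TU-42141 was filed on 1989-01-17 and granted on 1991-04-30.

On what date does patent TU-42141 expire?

(a) grant + 13 years → 30 April 2004.
(b) filing + 15 years → 17 January 2004.
Later of the two: 30 April 2004.

2004-04-30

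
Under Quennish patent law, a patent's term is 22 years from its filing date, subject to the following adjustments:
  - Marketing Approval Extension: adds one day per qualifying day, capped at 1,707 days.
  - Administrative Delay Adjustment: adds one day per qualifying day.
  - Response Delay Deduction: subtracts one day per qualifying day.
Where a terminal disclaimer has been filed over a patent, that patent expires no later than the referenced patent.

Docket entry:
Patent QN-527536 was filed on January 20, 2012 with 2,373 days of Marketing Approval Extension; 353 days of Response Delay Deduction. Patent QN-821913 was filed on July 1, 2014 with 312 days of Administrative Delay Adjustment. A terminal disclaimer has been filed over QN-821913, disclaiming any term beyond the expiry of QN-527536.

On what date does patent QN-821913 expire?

2037-05-09

Natural term of QN-821913:
  Base: filing + 22 years → 1 July 2036.
  Administrative Delay Adjustment: +312 days → 9 May 2037.
Expiry of referenced patent QN-527536:
  Base: filing + 22 years → 20 January 2034.
  Marketing Approval Extension: 2373 days claimed exceeds the 1707-day cap, so +1707 days → 23 September 2038.
  Response Delay Deduction: −353 days → 5 October 2037.
Terminal disclaimer: QN-821913 expires on the earlier of 9 May 2037 and 5 October 2037.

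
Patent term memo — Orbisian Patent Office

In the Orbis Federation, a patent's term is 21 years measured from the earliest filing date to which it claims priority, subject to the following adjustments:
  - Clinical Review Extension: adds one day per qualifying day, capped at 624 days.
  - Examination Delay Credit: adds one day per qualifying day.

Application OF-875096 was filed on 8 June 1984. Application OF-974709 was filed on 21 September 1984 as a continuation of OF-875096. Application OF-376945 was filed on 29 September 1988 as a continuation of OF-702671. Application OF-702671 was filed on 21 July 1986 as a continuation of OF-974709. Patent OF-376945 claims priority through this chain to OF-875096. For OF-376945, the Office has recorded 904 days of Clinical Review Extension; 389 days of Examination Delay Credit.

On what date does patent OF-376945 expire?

Earliest priority filing: 8 June 1984.
Base term: 8 June 1984 + 21 years → 8 June 2005.
Clinical Review Extension: 904 days claimed exceeds the 624-day cap, so +624 days → 22 February 2007.
Examination Delay Credit: +389 days → 17 March 2008.

March 17, 2008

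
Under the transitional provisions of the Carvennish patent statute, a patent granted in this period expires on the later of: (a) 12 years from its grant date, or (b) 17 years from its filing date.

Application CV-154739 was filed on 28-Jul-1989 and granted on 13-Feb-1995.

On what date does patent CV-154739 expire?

(a) grant + 12 years → 13 February 2007.
(b) filing + 17 years → 28 July 2006.
Later of the two: 13 February 2007.

2007-02-13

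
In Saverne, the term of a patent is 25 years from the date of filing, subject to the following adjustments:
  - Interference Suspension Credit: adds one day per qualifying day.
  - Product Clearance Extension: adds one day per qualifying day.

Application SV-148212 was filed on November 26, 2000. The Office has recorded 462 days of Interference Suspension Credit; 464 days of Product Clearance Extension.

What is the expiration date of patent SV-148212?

Base term: filing date + 25 years → 26 November 2025.
Interference Suspension Credit: +462 days → 3 March 2027.
Product Clearance Extension: +464 days → 9 June 2028.

June 9, 2028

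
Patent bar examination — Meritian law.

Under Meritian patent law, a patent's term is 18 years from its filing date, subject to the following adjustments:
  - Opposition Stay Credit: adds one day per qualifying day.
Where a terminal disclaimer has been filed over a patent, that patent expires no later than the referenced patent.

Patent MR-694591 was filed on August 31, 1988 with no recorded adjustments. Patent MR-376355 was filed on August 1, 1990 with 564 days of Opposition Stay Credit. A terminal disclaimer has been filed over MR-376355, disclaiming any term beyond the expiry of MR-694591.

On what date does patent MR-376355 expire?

Natural term of MR-376355:
  Base: filing + 18 years → 1 August 2008.
  Opposition Stay Credit: +564 days → 16 February 2010.
Expiry of referenced patent MR-694591:
  Base: filing + 18 years → 31 August 2006.
Terminal disclaimer: MR-376355 expires on the earlier of 16 February 2010 and 31 August 2006.

2006-08-31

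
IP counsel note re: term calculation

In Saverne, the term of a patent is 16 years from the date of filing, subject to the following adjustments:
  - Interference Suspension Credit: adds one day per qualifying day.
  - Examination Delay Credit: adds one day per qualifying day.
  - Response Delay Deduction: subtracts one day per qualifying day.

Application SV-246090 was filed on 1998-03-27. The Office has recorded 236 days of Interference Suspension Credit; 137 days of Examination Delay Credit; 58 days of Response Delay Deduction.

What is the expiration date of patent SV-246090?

February 5, 2015

Base term: filing date + 16 years → 27 March 2014.
Interference Suspension Credit: +236 days → 18 November 2014.
Examination Delay Credit: +137 days → 4 April 2015.
Response Delay Deduction: −58 days → 5 February 2015.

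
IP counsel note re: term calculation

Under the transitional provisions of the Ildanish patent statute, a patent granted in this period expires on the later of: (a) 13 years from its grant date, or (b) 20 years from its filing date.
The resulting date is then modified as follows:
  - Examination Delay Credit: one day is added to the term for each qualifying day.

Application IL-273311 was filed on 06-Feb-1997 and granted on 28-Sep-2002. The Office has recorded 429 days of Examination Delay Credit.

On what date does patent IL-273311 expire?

(a) grant + 13 years → 28 September 2015.
(b) filing + 20 years → 6 February 2017.
Later of the two: 6 February 2017.
Examination Delay Credit: +429 days → 11 April 2018.

April 11, 2018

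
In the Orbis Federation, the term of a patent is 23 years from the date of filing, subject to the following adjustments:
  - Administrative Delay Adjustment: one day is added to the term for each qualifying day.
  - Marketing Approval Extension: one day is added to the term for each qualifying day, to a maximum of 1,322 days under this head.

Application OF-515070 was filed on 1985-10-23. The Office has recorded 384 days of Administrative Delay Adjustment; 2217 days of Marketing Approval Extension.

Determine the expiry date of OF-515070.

Base term: filing date + 23 years → 23 October 2008.
Administrative Delay Adjustment: +384 days → 11 November 2009.
Marketing Approval Extension: 2217 days claimed exceeds the 1322-day cap, so +1322 days → 25 June 2013.

June 25, 2013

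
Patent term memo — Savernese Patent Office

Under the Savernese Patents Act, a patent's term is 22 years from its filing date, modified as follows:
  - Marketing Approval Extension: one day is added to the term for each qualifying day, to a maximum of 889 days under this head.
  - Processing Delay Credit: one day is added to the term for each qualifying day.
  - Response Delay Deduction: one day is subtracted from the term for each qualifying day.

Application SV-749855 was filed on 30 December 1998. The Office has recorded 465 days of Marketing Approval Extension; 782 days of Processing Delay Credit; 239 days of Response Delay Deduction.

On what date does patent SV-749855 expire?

2023-10-04

Base term: filing date + 22 years → 30 December 2020.
Marketing Approval Extension: 465 days (within the 889-day cap) → +465 days → 9 April 2022.
Processing Delay Credit: +782 days → 30 May 2024.
Response Delay Deduction: −239 days → 4 October 2023.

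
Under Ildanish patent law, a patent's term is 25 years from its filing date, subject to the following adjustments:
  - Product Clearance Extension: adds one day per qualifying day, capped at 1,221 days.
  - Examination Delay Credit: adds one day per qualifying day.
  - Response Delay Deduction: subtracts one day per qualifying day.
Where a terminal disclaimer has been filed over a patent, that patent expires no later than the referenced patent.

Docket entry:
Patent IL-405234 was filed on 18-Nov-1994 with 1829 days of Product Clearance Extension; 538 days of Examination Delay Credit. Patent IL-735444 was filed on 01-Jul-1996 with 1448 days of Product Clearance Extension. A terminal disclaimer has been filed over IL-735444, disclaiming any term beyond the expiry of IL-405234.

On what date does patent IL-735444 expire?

September 11, 2024

Natural term of IL-735444:
  Base: filing + 25 years → 1 July 2021.
  Product Clearance Extension: 1448 days claimed exceeds the 1221-day cap, so +1221 days → 3 November 2024.
Expiry of referenced patent IL-405234:
  Base: filing + 25 years → 18 November 2019.
  Product Clearance Extension: 1829 days claimed exceeds the 1221-day cap, so +1221 days → 23 March 2023.
  Examination Delay Credit: +538 days → 11 September 2024.
Terminal disclaimer: IL-735444 expires on the earlier of 3 November 2024 and 11 September 2024.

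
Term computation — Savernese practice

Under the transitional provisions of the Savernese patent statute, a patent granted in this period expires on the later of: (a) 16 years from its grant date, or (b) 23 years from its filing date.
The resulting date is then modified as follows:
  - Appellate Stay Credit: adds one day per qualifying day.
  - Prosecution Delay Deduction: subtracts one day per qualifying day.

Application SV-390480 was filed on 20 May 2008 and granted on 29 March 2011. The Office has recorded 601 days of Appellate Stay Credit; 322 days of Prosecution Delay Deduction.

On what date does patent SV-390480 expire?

2032-02-23

(a) grant + 16 years → 29 March 2027.
(b) filing + 23 years → 20 May 2031.
Later of the two: 20 May 2031.
Appellate Stay Credit: +601 days → 10 January 2033.
Prosecution Delay Deduction: −322 days → 23 February 2032.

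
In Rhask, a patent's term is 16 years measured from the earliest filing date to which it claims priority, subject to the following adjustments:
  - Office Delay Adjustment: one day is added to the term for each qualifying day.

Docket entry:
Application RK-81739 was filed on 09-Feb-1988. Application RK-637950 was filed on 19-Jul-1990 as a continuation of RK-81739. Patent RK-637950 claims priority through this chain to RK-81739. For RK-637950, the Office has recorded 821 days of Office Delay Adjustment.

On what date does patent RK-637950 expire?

2006-05-10

Earliest priority filing: 9 February 1988.
Base term: 9 February 1988 + 16 years → 9 February 2004.
Office Delay Adjustment: +821 days → 10 May 2006.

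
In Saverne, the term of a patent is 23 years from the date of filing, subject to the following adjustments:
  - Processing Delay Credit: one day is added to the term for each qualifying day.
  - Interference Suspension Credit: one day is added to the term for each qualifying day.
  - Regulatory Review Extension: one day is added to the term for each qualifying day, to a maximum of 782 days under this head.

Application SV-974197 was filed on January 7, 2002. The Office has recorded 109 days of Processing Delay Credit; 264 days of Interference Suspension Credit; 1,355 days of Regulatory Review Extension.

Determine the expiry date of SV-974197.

Base term: filing date + 23 years → 7 January 2025.
Processing Delay Credit: +109 days → 26 April 2025.
Interference Suspension Credit: +264 days → 15 January 2026.
Regulatory Review Extension: 1355 days claimed exceeds the 782-day cap, so +782 days → 7 March 2028.

2028-03-07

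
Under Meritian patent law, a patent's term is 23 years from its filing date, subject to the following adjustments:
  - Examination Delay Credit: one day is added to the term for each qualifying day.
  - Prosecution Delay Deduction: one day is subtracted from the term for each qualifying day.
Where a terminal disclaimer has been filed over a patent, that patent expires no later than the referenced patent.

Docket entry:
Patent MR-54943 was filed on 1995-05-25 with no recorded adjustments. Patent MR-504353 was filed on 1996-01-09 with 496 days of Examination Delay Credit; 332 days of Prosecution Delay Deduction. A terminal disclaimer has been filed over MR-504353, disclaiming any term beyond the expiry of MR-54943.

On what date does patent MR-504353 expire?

Natural term of MR-504353:
  Base: filing + 23 years → 9 January 2019.
  Examination Delay Credit: +496 days → 19 May 2020.
  Prosecution Delay Deduction: −332 days → 22 June 2019.
Expiry of referenced patent MR-54943:
  Base: filing + 23 years → 25 May 2018.
Terminal disclaimer: MR-504353 expires on the earlier of 22 June 2019 and 25 May 2018.

2018-05-25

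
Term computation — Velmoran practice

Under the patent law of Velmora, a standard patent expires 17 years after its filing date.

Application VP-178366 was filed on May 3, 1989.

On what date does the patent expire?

May 3, 2006

Filing date + 17 years → 3 May 2006.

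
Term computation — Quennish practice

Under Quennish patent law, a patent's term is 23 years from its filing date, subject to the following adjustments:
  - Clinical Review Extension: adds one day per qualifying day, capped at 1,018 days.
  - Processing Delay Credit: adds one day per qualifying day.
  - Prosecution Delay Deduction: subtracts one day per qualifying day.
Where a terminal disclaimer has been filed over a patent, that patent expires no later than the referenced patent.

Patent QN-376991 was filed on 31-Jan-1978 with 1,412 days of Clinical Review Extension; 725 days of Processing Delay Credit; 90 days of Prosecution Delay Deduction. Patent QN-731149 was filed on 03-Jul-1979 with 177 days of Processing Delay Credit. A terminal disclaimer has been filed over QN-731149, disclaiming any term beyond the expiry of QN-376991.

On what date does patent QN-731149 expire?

2002-12-27

Natural term of QN-731149:
  Base: filing + 23 years → 3 July 2002.
  Processing Delay Credit: +177 days → 27 December 2002.
Expiry of referenced patent QN-376991:
  Base: filing + 23 years → 31 January 2001.
  Clinical Review Extension: 1412 days claimed exceeds the 1018-day cap, so +1018 days → 15 November 2003.
  Processing Delay Credit: +725 days → 9 November 2005.
  Prosecution Delay Deduction: −90 days → 11 August 2005.
Terminal disclaimer: QN-731149 expires on the earlier of 27 December 2002 and 11 August 2005.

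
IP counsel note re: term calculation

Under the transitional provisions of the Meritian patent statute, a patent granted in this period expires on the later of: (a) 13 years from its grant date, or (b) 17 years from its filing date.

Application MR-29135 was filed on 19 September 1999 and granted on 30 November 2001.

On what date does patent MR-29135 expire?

(a) grant + 13 years → 30 November 2014.
(b) filing + 17 years → 19 September 2016.
Later of the two: 19 September 2016.

2016-09-19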